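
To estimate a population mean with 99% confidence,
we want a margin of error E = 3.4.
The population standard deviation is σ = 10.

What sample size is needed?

Answer: n = 58

Derivation:
z_0.005 = 2.576
n = (z×σ/E)² = (2.576×10/3.4)²
n = 57.4029
Round up: n = 58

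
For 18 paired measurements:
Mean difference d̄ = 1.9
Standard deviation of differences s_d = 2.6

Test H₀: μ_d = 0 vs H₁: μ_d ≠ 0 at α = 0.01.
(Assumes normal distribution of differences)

Answer: t = 3.1005, reject H₀

Derivation:
df = n - 1 = 17
SE = s_d/√n = 2.6/√18 = 0.6128
t = d̄/SE = 1.9/0.6128 = 3.1005
Critical value: t_{0.005,17} = ±2.898
p-value ≈ 0.0065
Decision: reject H₀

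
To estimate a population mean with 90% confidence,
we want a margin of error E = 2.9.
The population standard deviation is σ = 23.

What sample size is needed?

Answer: n = 171

Derivation:
z_0.05 = 1.645
n = (z×σ/E)² = (1.645×23/2.9)²
n = 170.2125
Round up: n = 171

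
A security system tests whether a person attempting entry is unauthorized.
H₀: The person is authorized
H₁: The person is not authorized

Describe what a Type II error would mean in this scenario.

Type I error: rejecting H₀ when it is actually true (false positive).
Type II error: failing to reject H₀ when H₁ is actually true (false negative).

Answer: Granting entry to an unauthorized person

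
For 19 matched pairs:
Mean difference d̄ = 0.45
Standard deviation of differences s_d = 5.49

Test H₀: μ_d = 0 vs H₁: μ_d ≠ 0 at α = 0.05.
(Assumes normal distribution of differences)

Answer: t = 0.3573, fail to reject H₀

Derivation:
df = n - 1 = 18
SE = s_d/√n = 5.49/√19 = 1.2595
t = d̄/SE = 0.45/1.2595 = 0.3573
Critical value: t_{0.025,18} = ±2.101
p-value ≈ 0.7250
Decision: fail to reject H₀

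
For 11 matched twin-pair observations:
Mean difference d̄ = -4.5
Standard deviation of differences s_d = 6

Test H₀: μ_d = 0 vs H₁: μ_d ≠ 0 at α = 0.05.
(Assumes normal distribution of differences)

df = n - 1 = 10
SE = s_d/√n = 6/√11 = 1.8091
t = d̄/SE = -4.5/1.8091 = -2.4874
Critical value: t_{0.025,10} = ±2.228
p-value ≈ 0.0321
Decision: reject H₀

Answer: t = -2.4874, reject H₀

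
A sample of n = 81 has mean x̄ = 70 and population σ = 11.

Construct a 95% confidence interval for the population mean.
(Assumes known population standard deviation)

Confidence level: 95%, α = 0.05
z_0.025 = 1.960
SE = σ/√n = 11/√81 = 1.2222
Margin of error = 1.960 × 1.2222 = 2.3955
CI: x̄ ± margin = 70 ± 2.3955
CI: (67.6045, 72.3955)

Answer: (67.6045, 72.3955)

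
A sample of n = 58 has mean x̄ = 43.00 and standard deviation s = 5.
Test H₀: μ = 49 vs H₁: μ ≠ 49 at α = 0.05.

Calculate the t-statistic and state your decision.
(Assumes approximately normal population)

Answer: t = -9.1394, reject H₀

Derivation:
df = n - 1 = 57
SE = s/√n = 5/√58 = 0.6565
t = (x̄ - μ₀)/SE = (43.00 - 49)/0.6565 = -9.1394
Critical value: t_{0.025,57} = ±2.002
p-value < 0.0001
Decision: reject H₀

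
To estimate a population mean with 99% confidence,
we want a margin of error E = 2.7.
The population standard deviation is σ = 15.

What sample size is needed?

z_0.005 = 2.576
n = (z×σ/E)² = (2.576×15/2.7)²
n = 204.8079
Round up: n = 205

Answer: n = 205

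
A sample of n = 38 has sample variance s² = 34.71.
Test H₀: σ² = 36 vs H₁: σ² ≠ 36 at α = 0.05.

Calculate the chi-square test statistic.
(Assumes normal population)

df = n - 1 = 37
χ² = (n-1)s²/σ₀² = 37×34.71/36 = 35.6742
Critical values: χ²_{0.975,37} = 22.106, χ²_{0.025,37} = 55.668
Rejection region: χ² < 22.106 or χ² > 55.668
Decision: fail to reject H₀

Answer: χ² = 35.6742, fail to reject H₀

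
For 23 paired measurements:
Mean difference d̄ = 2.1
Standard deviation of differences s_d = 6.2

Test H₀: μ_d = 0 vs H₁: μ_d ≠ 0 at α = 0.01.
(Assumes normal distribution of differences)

df = n - 1 = 22
SE = s_d/√n = 6.2/√23 = 1.2928
t = d̄/SE = 2.1/1.2928 = 1.6244
Critical value: t_{0.005,22} = ±2.819
p-value ≈ 0.1185
Decision: fail to reject H₀

Answer: t = 1.6244, fail to reject H₀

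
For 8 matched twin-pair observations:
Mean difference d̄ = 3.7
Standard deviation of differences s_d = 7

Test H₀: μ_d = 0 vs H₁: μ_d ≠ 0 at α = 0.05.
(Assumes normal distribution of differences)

df = n - 1 = 7
SE = s_d/√n = 7/√8 = 2.4749
t = d̄/SE = 3.7/2.4749 = 1.4950
Critical value: t_{0.025,7} = ±2.365
p-value ≈ 0.1786
Decision: fail to reject H₀

Answer: t = 1.4950, fail to reject H₀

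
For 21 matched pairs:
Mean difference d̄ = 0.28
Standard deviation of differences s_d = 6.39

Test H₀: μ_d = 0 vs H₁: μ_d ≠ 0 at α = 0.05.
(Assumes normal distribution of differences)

df = n - 1 = 20
SE = s_d/√n = 6.39/√21 = 1.3944
t = d̄/SE = 0.28/1.3944 = 0.2008
Critical value: t_{0.025,20} = ±2.086
p-value ≈ 0.8429
Decision: fail to reject H₀

Answer: t = 0.2008, fail to reject H₀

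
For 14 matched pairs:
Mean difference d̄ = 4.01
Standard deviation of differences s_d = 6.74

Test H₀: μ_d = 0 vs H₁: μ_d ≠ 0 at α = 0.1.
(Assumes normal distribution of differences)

df = n - 1 = 13
SE = s_d/√n = 6.74/√14 = 1.8013
t = d̄/SE = 4.01/1.8013 = 2.2262
Critical value: t_{0.05,13} = ±1.771
p-value ≈ 0.0443
Decision: reject H₀

Answer: t = 2.2262, reject H₀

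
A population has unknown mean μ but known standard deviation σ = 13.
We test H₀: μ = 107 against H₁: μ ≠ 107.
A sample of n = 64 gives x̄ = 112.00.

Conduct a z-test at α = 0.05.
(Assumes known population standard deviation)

Standard error: SE = σ/√n = 13/√64 = 1.6250
z-statistic: z = (x̄ - μ₀)/SE = (112.00 - 107)/1.6250 = 3.0769
Critical value: ±1.960
p-value = 0.0021
Decision: reject H₀

Answer: z = 3.0769, reject H₀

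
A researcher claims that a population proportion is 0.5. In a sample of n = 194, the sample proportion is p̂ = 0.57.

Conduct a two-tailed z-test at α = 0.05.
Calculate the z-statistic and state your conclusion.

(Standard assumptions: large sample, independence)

Answer: z = 1.9500, fail to reject H₀

Derivation:
H₀: p = 0.5, H₁: p ≠ 0.5
Standard error: SE = √(p₀(1-p₀)/n) = √(0.5×0.5/194) = 0.035898
z-statistic: z = (p̂ - p₀)/SE = (0.57 - 0.5)/0.035898 = 1.9500
Critical value: z_0.025 = ±1.960
p-value = 0.0512
Decision: fail to reject H₀ at α = 0.05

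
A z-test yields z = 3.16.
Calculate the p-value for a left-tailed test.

For z = 3.16:
p = P(Z < 3.16) = Φ(3.16) = 0.9992

Answer: p-value ≈ 0.9992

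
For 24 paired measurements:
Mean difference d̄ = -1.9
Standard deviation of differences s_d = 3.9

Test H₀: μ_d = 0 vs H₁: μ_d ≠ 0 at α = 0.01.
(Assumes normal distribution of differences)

df = n - 1 = 23
SE = s_d/√n = 3.9/√24 = 0.7961
t = d̄/SE = -1.9/0.7961 = -2.3866
Critical value: t_{0.005,23} = ±2.807
p-value ≈ 0.0256
Decision: fail to reject H₀

Answer: t = -2.3866, fail to reject H₀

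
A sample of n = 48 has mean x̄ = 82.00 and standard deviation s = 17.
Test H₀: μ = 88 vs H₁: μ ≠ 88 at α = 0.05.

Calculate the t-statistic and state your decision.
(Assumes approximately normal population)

df = n - 1 = 47
SE = s/√n = 17/√48 = 2.4537
t = (x̄ - μ₀)/SE = (82.00 - 88)/2.4537 = -2.4453
Critical value: t_{0.025,47} = ±2.012
p-value ≈ 0.0183
Decision: reject H₀

Answer: t = -2.4453, reject H₀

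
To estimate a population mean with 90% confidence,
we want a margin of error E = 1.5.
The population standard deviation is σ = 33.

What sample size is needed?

Answer: n = 1310

Derivation:
z_0.05 = 1.645
n = (z×σ/E)² = (1.645×33/1.5)²
n = 1309.7161
Round up: n = 1310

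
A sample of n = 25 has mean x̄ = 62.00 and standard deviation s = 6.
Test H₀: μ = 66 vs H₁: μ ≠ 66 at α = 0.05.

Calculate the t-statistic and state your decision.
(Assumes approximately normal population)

df = n - 1 = 24
SE = s/√n = 6/√25 = 1.2000
t = (x̄ - μ₀)/SE = (62.00 - 66)/1.2000 = -3.3333
Critical value: t_{0.025,24} = ±2.064
p-value ≈ 0.0028
Decision: reject H₀

Answer: t = -3.3333, reject H₀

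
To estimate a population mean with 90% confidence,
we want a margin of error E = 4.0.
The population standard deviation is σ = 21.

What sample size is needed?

z_0.05 = 1.645
n = (z×σ/E)² = (1.645×21/4.0)²
n = 74.5848
Round up: n = 75

Answer: n = 75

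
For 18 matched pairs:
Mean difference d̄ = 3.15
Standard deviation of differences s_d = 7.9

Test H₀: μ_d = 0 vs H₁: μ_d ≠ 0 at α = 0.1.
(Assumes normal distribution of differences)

df = n - 1 = 17
SE = s_d/√n = 7.9/√18 = 1.8620
t = d̄/SE = 3.15/1.8620 = 1.6917
Critical value: t_{0.05,17} = ±1.740
p-value ≈ 0.1090
Decision: fail to reject H₀

Answer: t = 1.6917, fail to reject H₀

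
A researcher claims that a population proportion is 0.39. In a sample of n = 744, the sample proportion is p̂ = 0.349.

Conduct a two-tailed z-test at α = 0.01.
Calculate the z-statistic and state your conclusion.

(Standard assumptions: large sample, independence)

H₀: p = 0.39, H₁: p ≠ 0.39
Standard error: SE = √(p₀(1-p₀)/n) = √(0.39×0.61/744) = 0.017882
z-statistic: z = (p̂ - p₀)/SE = (0.349 - 0.39)/0.017882 = -2.2928
Critical value: z_0.005 = ±2.576
p-value = 0.0219
Decision: fail to reject H₀ at α = 0.01

Answer: z = -2.2928, fail to reject H₀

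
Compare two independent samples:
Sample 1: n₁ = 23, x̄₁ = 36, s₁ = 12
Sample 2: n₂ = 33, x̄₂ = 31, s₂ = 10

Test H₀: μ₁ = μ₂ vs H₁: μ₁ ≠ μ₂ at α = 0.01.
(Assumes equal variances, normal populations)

Pooled variance: s²_p = [22×12² + 32×10²]/(54) = 117.9259
s_p = 10.8594
SE = s_p×√(1/n₁ + 1/n₂) = 10.8594×√(1/23 + 1/33) = 2.9497
t = (x̄₁ - x̄₂)/SE = (36 - 31)/2.9497 = 1.6951
df = 54, t-critical = ±2.670
Decision: fail to reject H₀

Answer: t = 1.6951, fail to reject H₀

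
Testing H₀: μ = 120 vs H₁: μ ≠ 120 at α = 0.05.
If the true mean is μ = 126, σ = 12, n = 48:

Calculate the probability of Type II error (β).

Answer: β ≈ 0.0663

Derivation:
SE = σ/√n = 12/√48 = 1.7321
Critical values: μ₀ ± z_0.025×SE = 120 ± 1.960×1.7321
Acceptance region: (116.6051, 123.3949)
Under H₁ (μ = 126): z_high = (123.3949 - 126)/1.7321 = -1.5040, z_low = (116.6051 - 126)/1.7321 = -5.4240
β = P(not reject | H₁) = Φ(-1.5040) - Φ(-5.4240) ≈ 0.0663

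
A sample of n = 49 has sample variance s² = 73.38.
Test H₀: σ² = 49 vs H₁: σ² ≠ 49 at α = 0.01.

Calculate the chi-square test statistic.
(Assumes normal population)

Answer: χ² = 71.8824, fail to reject H₀

Derivation:
df = n - 1 = 48
χ² = (n-1)s²/σ₀² = 48×73.38/49 = 71.8824
Critical values: χ²_{0.995,48} = 26.511, χ²_{0.005,48} = 76.969
Rejection region: χ² < 26.511 or χ² > 76.969
Decision: fail to reject H₀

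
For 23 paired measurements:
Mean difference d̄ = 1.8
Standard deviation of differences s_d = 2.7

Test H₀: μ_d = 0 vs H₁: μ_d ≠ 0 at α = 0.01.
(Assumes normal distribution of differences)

df = n - 1 = 22
SE = s_d/√n = 2.7/√23 = 0.5630
t = d̄/SE = 1.8/0.5630 = 3.1972
Critical value: t_{0.005,22} = ±2.819
p-value ≈ 0.0042
Decision: reject H₀

Answer: t = 3.1972, reject H₀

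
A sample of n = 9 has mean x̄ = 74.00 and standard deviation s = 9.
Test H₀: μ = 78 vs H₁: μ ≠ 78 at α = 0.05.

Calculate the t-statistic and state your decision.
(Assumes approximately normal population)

df = n - 1 = 8
SE = s/√n = 9/√9 = 3.0000
t = (x̄ - μ₀)/SE = (74.00 - 78)/3.0000 = -1.3333
Critical value: t_{0.025,8} = ±2.306
p-value ≈ 0.2191
Decision: fail to reject H₀

Answer: t = -1.3333, fail to reject H₀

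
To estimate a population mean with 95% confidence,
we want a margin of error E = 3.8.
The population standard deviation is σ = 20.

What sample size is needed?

Answer: n = 107

Derivation:
z_0.025 = 1.960
n = (z×σ/E)² = (1.960×20/3.8)²
n = 106.4155
Round up: n = 107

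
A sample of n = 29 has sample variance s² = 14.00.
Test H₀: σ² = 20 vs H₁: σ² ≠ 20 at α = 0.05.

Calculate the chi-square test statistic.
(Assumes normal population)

df = n - 1 = 28
χ² = (n-1)s²/σ₀² = 28×14.00/20 = 19.6000
Critical values: χ²_{0.975,28} = 15.308, χ²_{0.025,28} = 44.461
Rejection region: χ² < 15.308 or χ² > 44.461
Decision: fail to reject H₀

Answer: χ² = 19.6000, fail to reject H₀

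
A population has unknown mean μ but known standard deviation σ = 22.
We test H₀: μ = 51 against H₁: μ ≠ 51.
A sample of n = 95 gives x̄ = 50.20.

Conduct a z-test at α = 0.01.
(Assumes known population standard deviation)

Answer: z = -0.3544, fail to reject H₀

Derivation:
Standard error: SE = σ/√n = 22/√95 = 2.2572
z-statistic: z = (x̄ - μ₀)/SE = (50.20 - 51)/2.2572 = -0.3544
Critical value: ±2.576
p-value = 0.7230
Decision: fail to reject H₀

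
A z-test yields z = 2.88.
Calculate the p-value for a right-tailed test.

Answer: p-value ≈ 0.0020

Derivation:
For z = 2.88:
p = P(Z > 2.88) = 1 - Φ(2.88) = 0.0020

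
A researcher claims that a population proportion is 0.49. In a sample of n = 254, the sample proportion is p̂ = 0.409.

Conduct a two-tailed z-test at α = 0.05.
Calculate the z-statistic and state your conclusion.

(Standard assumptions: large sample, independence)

Answer: z = -2.5823, reject H₀

Derivation:
H₀: p = 0.49, H₁: p ≠ 0.49
Standard error: SE = √(p₀(1-p₀)/n) = √(0.49×0.51/254) = 0.031367
z-statistic: z = (p̂ - p₀)/SE = (0.409 - 0.49)/0.031367 = -2.5823
Critical value: z_0.025 = ±1.960
p-value = 0.0098
Decision: reject H₀ at α = 0.05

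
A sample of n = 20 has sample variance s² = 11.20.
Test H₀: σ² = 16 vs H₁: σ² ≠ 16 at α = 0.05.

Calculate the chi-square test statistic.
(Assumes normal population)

df = n - 1 = 19
χ² = (n-1)s²/σ₀² = 19×11.20/16 = 13.3000
Critical values: χ²_{0.975,19} = 8.907, χ²_{0.025,19} = 32.852
Rejection region: χ² < 8.907 or χ² > 32.852
Decision: fail to reject H₀

Answer: χ² = 13.3000, fail to reject H₀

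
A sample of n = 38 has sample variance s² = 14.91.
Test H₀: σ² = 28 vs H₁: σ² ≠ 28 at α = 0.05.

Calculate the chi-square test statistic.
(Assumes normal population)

Answer: χ² = 19.7025, reject H₀

Derivation:
df = n - 1 = 37
χ² = (n-1)s²/σ₀² = 37×14.91/28 = 19.7025
Critical values: χ²_{0.975,37} = 22.106, χ²_{0.025,37} = 55.668
Rejection region: χ² < 22.106 or χ² > 55.668
Decision: reject H₀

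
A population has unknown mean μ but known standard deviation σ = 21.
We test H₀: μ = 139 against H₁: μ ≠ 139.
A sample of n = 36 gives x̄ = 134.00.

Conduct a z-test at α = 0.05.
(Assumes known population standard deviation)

Answer: z = -1.4286, fail to reject H₀

Derivation:
Standard error: SE = σ/√n = 21/√36 = 3.5000
z-statistic: z = (x̄ - μ₀)/SE = (134.00 - 139)/3.5000 = -1.4286
Critical value: ±1.960
p-value = 0.1531
Decision: fail to reject H₀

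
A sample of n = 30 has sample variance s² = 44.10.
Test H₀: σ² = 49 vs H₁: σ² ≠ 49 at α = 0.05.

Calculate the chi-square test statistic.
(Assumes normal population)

Answer: χ² = 26.1000, fail to reject H₀

Derivation:
df = n - 1 = 29
χ² = (n-1)s²/σ₀² = 29×44.10/49 = 26.1000
Critical values: χ²_{0.975,29} = 16.047, χ²_{0.025,29} = 45.722
Rejection region: χ² < 16.047 or χ² > 45.722
Decision: fail to reject H₀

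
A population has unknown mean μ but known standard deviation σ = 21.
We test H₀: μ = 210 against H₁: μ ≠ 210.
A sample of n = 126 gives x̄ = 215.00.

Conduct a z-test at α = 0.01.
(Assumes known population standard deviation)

Standard error: SE = σ/√n = 21/√126 = 1.8708
z-statistic: z = (x̄ - μ₀)/SE = (215.00 - 210)/1.8708 = 2.6727
Critical value: ±2.576
p-value = 0.0075
Decision: reject H₀

Answer: z = 2.6727, reject H₀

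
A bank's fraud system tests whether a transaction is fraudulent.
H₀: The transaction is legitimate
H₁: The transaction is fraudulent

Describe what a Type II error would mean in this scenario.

Answer: Allowing a fraudulent transaction to go through

Derivation:
Type I error (α): Rejecting H₀ when H₀ is true
Type II error (β): Failing to reject H₀ when H₁ is true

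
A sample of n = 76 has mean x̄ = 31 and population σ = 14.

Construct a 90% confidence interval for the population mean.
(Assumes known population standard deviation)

Answer: (28.3583, 33.6417)

Derivation:
Confidence level: 90%, α = 0.1
z_0.05 = 1.645
SE = σ/√n = 14/√76 = 1.6059
Margin of error = 1.645 × 1.6059 = 2.6417
CI: x̄ ± margin = 31 ± 2.6417
CI: (28.3583, 33.6417)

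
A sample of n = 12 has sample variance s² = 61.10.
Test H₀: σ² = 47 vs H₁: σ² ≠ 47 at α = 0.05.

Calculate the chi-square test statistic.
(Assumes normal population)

Answer: χ² = 14.3000, fail to reject H₀

Derivation:
df = n - 1 = 11
χ² = (n-1)s²/σ₀² = 11×61.10/47 = 14.3000
Critical values: χ²_{0.975,11} = 3.816, χ²_{0.025,11} = 21.920
Rejection region: χ² < 3.816 or χ² > 21.920
Decision: fail to reject H₀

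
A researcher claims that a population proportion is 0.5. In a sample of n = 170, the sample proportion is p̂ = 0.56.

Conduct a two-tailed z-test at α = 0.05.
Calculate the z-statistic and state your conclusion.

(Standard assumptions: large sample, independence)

Answer: z = 1.5646, fail to reject H₀

Derivation:
H₀: p = 0.5, H₁: p ≠ 0.5
Standard error: SE = √(p₀(1-p₀)/n) = √(0.5×0.5/170) = 0.038348
z-statistic: z = (p̂ - p₀)/SE = (0.56 - 0.5)/0.038348 = 1.5646
Critical value: z_0.025 = ±1.960
p-value = 0.1177
Decision: fail to reject H₀ at α = 0.05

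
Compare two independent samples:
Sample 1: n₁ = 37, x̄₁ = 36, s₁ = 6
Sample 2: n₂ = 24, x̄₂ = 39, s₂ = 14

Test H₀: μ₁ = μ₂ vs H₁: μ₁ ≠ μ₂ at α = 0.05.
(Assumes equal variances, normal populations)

Pooled variance: s²_p = [36×6² + 23×14²]/(59) = 98.3729
s_p = 9.9183
SE = s_p×√(1/n₁ + 1/n₂) = 9.9183×√(1/37 + 1/24) = 2.5995
t = (x̄₁ - x̄₂)/SE = (36 - 39)/2.5995 = -1.1541
df = 59, t-critical = ±2.001
Decision: fail to reject H₀

Answer: t = -1.1541, fail to reject H₀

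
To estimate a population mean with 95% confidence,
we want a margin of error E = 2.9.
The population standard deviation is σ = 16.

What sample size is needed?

z_0.025 = 1.960
n = (z×σ/E)² = (1.960×16/2.9)²
n = 116.9381
Round up: n = 117

Answer: n = 117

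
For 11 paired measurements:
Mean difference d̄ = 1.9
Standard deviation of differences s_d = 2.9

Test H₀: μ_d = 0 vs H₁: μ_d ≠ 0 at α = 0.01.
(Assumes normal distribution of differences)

df = n - 1 = 10
SE = s_d/√n = 2.9/√11 = 0.8744
t = d̄/SE = 1.9/0.8744 = 2.1729
Critical value: t_{0.005,10} = ±3.169
p-value ≈ 0.0549
Decision: fail to reject H₀

Answer: t = 2.1729, fail to reject H₀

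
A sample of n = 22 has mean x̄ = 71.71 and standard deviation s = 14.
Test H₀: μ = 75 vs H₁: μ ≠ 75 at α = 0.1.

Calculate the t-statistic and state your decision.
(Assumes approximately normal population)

Answer: t = -1.1023, fail to reject H₀

Derivation:
df = n - 1 = 21
SE = s/√n = 14/√22 = 2.9848
t = (x̄ - μ₀)/SE = (71.71 - 75)/2.9848 = -1.1023
Critical value: t_{0.05,21} = ±1.721
p-value ≈ 0.2828
Decision: fail to reject H₀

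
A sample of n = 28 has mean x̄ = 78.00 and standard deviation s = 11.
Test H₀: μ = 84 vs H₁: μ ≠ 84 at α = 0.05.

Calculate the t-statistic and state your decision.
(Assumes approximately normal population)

df = n - 1 = 27
SE = s/√n = 11/√28 = 2.0788
t = (x̄ - μ₀)/SE = (78.00 - 84)/2.0788 = -2.8863
Critical value: t_{0.025,27} = ±2.052
p-value ≈ 0.0076
Decision: reject H₀

Answer: t = -2.8863, reject H₀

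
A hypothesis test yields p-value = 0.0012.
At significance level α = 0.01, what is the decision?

Compare p-value to α:
0.0012 < 0.01
Decision: reject H₀

Answer: reject H₀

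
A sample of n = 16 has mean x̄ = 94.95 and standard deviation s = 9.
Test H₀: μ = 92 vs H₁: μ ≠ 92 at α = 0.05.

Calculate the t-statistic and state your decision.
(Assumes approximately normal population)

Answer: t = 1.3111, fail to reject H₀

Derivation:
df = n - 1 = 15
SE = s/√n = 9/√16 = 2.2500
t = (x̄ - μ₀)/SE = (94.95 - 92)/2.2500 = 1.3111
Critical value: t_{0.025,15} = ±2.131
p-value ≈ 0.2095
Decision: fail to reject H₀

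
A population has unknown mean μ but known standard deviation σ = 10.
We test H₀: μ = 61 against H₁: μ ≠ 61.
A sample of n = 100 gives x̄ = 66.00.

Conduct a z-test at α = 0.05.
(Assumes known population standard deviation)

Standard error: SE = σ/√n = 10/√100 = 1.0000
z-statistic: z = (x̄ - μ₀)/SE = (66.00 - 61)/1.0000 = 5.0000
Critical value: ±1.960
p-value < 0.0001
Decision: reject H₀

Answer: z = 5.0000, reject H₀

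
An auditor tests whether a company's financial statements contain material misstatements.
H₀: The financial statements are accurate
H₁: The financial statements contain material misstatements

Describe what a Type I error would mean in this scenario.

Answer: Concluding the statements are misstated when they are actually accurate

Derivation:
Type I error: rejecting H₀ when it is actually true (false positive).
Type II error: failing to reject H₀ when H₁ is actually true (false negative).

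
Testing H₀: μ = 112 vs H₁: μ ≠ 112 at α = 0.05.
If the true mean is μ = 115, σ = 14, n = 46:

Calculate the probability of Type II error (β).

Answer: β ≈ 0.6935

Derivation:
SE = σ/√n = 14/√46 = 2.0642
Critical values: μ₀ ± z_0.025×SE = 112 ± 1.960×2.0642
Acceptance region: (107.9542, 116.0458)
Under H₁ (μ = 115): z_high = (116.0458 - 115)/2.0642 = 0.5066, z_low = (107.9542 - 115)/2.0642 = -3.4133
β = P(not reject | H₁) = Φ(0.5066) - Φ(-3.4133) ≈ 0.6935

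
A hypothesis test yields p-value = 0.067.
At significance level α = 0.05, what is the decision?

Compare p-value to α:
0.067 ≥ 0.05
Decision: fail to reject H₀

Answer: fail to reject H₀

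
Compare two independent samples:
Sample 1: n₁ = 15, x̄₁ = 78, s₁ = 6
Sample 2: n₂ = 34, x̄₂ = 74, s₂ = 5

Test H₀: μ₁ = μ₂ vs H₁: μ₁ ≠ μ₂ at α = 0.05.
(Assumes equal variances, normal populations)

Answer: t = 2.4267, reject H₀

Derivation:
Pooled variance: s²_p = [14×6² + 33×5²]/(47) = 28.2766
s_p = 5.3176
SE = s_p×√(1/n₁ + 1/n₂) = 5.3176×√(1/15 + 1/34) = 1.6483
t = (x̄₁ - x̄₂)/SE = (78 - 74)/1.6483 = 2.4267
df = 47, t-critical = ±2.012
Decision: reject H₀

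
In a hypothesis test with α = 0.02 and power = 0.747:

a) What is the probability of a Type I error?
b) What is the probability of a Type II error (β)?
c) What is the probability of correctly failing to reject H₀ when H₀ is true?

Answer: a) 0.02, b) 0.253, c) 0.98

Derivation:
a) Type I error probability = α = 0.02
b) Power = P(reject H₀ | H₁ true) = 1 - β = 0.747, so Type II error probability = β = 1 - Power = 0.253
c) P(fail to reject H₀ | H₀ true) = 1 - α = 0.98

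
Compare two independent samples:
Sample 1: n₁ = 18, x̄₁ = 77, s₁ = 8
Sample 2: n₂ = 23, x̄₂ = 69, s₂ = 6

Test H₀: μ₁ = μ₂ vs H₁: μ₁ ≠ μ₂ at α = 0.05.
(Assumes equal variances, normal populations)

Pooled variance: s²_p = [17×8² + 22×6²]/(39) = 48.2051
s_p = 6.9430
SE = s_p×√(1/n₁ + 1/n₂) = 6.9430×√(1/18 + 1/23) = 2.1849
t = (x̄₁ - x̄₂)/SE = (77 - 69)/2.1849 = 3.6615
df = 39, t-critical = ±2.023
Decision: reject H₀

Answer: t = 3.6615, reject H₀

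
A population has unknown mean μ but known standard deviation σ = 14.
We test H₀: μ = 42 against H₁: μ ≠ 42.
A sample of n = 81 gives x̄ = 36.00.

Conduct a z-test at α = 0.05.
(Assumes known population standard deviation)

Answer: z = -3.8570, reject H₀

Derivation:
Standard error: SE = σ/√n = 14/√81 = 1.5556
z-statistic: z = (x̄ - μ₀)/SE = (36.00 - 42)/1.5556 = -3.8570
Critical value: ±1.960
p-value = 0.0001
Decision: reject H₀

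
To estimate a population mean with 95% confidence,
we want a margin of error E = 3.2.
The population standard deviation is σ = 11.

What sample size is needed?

z_0.025 = 1.960
n = (z×σ/E)² = (1.960×11/3.2)²
n = 45.3939
Round up: n = 46

Answer: n = 46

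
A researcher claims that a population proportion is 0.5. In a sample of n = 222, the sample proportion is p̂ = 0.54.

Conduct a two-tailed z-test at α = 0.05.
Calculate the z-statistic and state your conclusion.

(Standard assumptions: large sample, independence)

H₀: p = 0.5, H₁: p ≠ 0.5
Standard error: SE = √(p₀(1-p₀)/n) = √(0.5×0.5/222) = 0.033558
z-statistic: z = (p̂ - p₀)/SE = (0.54 - 0.5)/0.033558 = 1.1920
Critical value: z_0.025 = ±1.960
p-value = 0.2333
Decision: fail to reject H₀ at α = 0.05

Answer: z = 1.1920, fail to reject H₀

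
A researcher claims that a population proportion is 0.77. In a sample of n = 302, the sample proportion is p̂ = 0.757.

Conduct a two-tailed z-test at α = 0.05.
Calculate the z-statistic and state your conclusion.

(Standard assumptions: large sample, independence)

H₀: p = 0.77, H₁: p ≠ 0.77
Standard error: SE = √(p₀(1-p₀)/n) = √(0.77×0.23/302) = 0.024216
z-statistic: z = (p̂ - p₀)/SE = (0.757 - 0.77)/0.024216 = -0.5368
Critical value: z_0.025 = ±1.960
p-value = 0.5914
Decision: fail to reject H₀ at α = 0.05

Answer: z = -0.5368, fail to reject H₀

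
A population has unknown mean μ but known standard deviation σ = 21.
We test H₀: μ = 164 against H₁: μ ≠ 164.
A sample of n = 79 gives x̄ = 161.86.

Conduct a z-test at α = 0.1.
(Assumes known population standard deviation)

Answer: z = -0.9057, fail to reject H₀

Derivation:
Standard error: SE = σ/√n = 21/√79 = 2.3627
z-statistic: z = (x̄ - μ₀)/SE = (161.86 - 164)/2.3627 = -0.9057
Critical value: ±1.645
p-value = 0.3651
Decision: fail to reject H₀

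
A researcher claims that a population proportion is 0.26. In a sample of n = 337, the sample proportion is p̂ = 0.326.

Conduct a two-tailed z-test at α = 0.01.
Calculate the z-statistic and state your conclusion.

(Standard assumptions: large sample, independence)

H₀: p = 0.26, H₁: p ≠ 0.26
Standard error: SE = √(p₀(1-p₀)/n) = √(0.26×0.74/337) = 0.023894
z-statistic: z = (p̂ - p₀)/SE = (0.326 - 0.26)/0.023894 = 2.7622
Critical value: z_0.005 = ±2.576
p-value = 0.0057
Decision: reject H₀ at α = 0.01

Answer: z = 2.7622, reject H₀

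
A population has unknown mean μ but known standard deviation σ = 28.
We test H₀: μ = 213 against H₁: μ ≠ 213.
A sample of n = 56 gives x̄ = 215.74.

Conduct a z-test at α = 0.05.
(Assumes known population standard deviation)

Answer: z = 0.7323, fail to reject H₀

Derivation:
Standard error: SE = σ/√n = 28/√56 = 3.7417
z-statistic: z = (x̄ - μ₀)/SE = (215.74 - 213)/3.7417 = 0.7323
Critical value: ±1.960
p-value = 0.4640
Decision: fail to reject H₀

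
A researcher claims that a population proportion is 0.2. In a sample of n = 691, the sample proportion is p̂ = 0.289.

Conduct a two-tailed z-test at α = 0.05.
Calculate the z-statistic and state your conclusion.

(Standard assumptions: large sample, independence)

Answer: z = 5.8487, reject H₀

Derivation:
H₀: p = 0.2, H₁: p ≠ 0.2
Standard error: SE = √(p₀(1-p₀)/n) = √(0.2×0.8/691) = 0.015217
z-statistic: z = (p̂ - p₀)/SE = (0.289 - 0.2)/0.015217 = 5.8487
Critical value: z_0.025 = ±1.960
p-value < 0.0001
Decision: reject H₀ at α = 0.05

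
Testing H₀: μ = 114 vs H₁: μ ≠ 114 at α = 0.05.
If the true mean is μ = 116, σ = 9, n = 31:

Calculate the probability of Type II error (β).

Answer: β ≈ 0.7644

Derivation:
SE = σ/√n = 9/√31 = 1.6164
Critical values: μ₀ ± z_0.025×SE = 114 ± 1.960×1.6164
Acceptance region: (110.8319, 117.1681)
Under H₁ (μ = 116): z_high = (117.1681 - 116)/1.6164 = 0.7227, z_low = (110.8319 - 116)/1.6164 = -3.1973
β = P(not reject | H₁) = Φ(0.7227) - Φ(-3.1973) ≈ 0.7644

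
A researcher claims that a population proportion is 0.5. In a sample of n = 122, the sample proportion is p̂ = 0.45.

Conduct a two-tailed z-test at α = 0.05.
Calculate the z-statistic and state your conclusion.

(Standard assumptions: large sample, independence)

H₀: p = 0.5, H₁: p ≠ 0.5
Standard error: SE = √(p₀(1-p₀)/n) = √(0.5×0.5/122) = 0.045268
z-statistic: z = (p̂ - p₀)/SE = (0.45 - 0.5)/0.045268 = -1.1045
Critical value: z_0.025 = ±1.960
p-value = 0.2694
Decision: fail to reject H₀ at α = 0.05

Answer: z = -1.1045, fail to reject H₀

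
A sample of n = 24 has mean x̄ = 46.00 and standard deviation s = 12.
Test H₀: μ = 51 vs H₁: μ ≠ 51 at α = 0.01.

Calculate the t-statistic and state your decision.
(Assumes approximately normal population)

df = n - 1 = 23
SE = s/√n = 12/√24 = 2.4495
t = (x̄ - μ₀)/SE = (46.00 - 51)/2.4495 = -2.0412
Critical value: t_{0.005,23} = ±2.807
p-value ≈ 0.0529
Decision: fail to reject H₀

Answer: t = -2.0412, fail to reject H₀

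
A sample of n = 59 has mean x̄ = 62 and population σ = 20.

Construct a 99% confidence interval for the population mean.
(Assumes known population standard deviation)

Confidence level: 99%, α = 0.01
z_0.005 = 2.576
SE = σ/√n = 20/√59 = 2.6038
Margin of error = 2.576 × 2.6038 = 6.7074
CI: x̄ ± margin = 62 ± 6.7074
CI: (55.2926, 68.7074)

Answer: (55.2926, 68.7074)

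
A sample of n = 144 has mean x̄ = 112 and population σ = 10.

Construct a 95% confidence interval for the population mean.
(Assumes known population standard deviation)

Confidence level: 95%, α = 0.05
z_0.025 = 1.960
SE = σ/√n = 10/√144 = 0.8333
Margin of error = 1.960 × 0.8333 = 1.6333
CI: x̄ ± margin = 112 ± 1.6333
CI: (110.3667, 113.6333)

Answer: (110.3667, 113.6333)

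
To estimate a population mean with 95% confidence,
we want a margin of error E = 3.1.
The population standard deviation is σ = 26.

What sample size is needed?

z_0.025 = 1.960
n = (z×σ/E)² = (1.960×26/3.1)²
n = 270.2312
Round up: n = 271

Answer: n = 271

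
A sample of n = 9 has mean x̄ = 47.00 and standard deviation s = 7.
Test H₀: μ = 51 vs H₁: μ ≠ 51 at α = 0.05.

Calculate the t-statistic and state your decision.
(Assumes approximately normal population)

Answer: t = -1.7143, fail to reject H₀

Derivation:
df = n - 1 = 8
SE = s/√n = 7/√9 = 2.3333
t = (x̄ - μ₀)/SE = (47.00 - 51)/2.3333 = -1.7143
Critical value: t_{0.025,8} = ±2.306
p-value ≈ 0.1248
Decision: fail to reject H₀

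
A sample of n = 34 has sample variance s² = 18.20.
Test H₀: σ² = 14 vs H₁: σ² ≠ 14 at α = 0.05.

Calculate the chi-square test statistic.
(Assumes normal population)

df = n - 1 = 33
χ² = (n-1)s²/σ₀² = 33×18.20/14 = 42.9000
Critical values: χ²_{0.975,33} = 19.047, χ²_{0.025,33} = 50.725
Rejection region: χ² < 19.047 or χ² > 50.725
Decision: fail to reject H₀

Answer: χ² = 42.9000, fail to reject H₀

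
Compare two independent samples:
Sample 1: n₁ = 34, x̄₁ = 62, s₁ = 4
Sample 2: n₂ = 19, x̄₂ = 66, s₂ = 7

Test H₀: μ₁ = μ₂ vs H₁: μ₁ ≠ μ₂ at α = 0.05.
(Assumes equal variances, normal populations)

Pooled variance: s²_p = [33×4² + 18×7²]/(51) = 27.6471
s_p = 5.2581
SE = s_p×√(1/n₁ + 1/n₂) = 5.2581×√(1/34 + 1/19) = 1.5061
t = (x̄₁ - x̄₂)/SE = (62 - 66)/1.5061 = -2.6559
df = 51, t-critical = ±2.008
Decision: reject H₀

Answer: t = -2.6559, reject H₀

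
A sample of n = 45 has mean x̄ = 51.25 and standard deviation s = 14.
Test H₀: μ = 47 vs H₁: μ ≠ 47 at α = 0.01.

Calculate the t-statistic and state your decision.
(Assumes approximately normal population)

Answer: t = 2.0364, fail to reject H₀

Derivation:
df = n - 1 = 44
SE = s/√n = 14/√45 = 2.0870
t = (x̄ - μ₀)/SE = (51.25 - 47)/2.0870 = 2.0364
Critical value: t_{0.005,44} = ±2.692
p-value ≈ 0.0478
Decision: fail to reject H₀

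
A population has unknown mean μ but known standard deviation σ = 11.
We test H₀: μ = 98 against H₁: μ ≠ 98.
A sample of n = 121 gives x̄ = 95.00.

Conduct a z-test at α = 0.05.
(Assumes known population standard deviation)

Answer: z = -3.0000, reject H₀

Derivation:
Standard error: SE = σ/√n = 11/√121 = 1.0000
z-statistic: z = (x̄ - μ₀)/SE = (95.00 - 98)/1.0000 = -3.0000
Critical value: ±1.960
p-value = 0.0027
Decision: reject H₀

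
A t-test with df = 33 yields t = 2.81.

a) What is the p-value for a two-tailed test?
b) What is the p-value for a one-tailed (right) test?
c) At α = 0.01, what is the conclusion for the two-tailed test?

Using t-distribution with df = 33:
a) Two-tailed: p = 2×P(T > 2.81) = 0.0083
b) One-tailed: p = P(T > 2.81) = 0.0041
c) 0.0083 < 0.01, reject H₀

Answer: a) 0.0083, b) 0.0041, c) reject H₀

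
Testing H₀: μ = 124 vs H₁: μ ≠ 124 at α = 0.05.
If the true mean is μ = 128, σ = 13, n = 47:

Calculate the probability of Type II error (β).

SE = σ/√n = 13/√47 = 1.8962
Critical values: μ₀ ± z_0.025×SE = 124 ± 1.960×1.8962
Acceptance region: (120.2834, 127.7166)
Under H₁ (μ = 128): z_high = (127.7166 - 128)/1.8962 = -0.1495, z_low = (120.2834 - 128)/1.8962 = -4.0695
β = P(not reject | H₁) = Φ(-0.1495) - Φ(-4.0695) ≈ 0.4406

Answer: β ≈ 0.4406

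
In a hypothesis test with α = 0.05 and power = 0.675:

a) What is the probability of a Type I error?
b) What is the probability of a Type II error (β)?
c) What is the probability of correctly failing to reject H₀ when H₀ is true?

Answer: a) 0.05, b) 0.325, c) 0.95

Derivation:
a) Type I error probability = α = 0.05
b) Power = P(reject H₀ | H₁ true) = 1 - β = 0.675, so Type II error probability = β = 1 - Power = 0.325
c) P(fail to reject H₀ | H₀ true) = 1 - α = 0.95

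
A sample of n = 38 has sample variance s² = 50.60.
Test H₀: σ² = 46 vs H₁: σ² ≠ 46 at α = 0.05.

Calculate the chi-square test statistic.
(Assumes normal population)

Answer: χ² = 40.7000, fail to reject H₀

Derivation:
df = n - 1 = 37
χ² = (n-1)s²/σ₀² = 37×50.60/46 = 40.7000
Critical values: χ²_{0.975,37} = 22.106, χ²_{0.025,37} = 55.668
Rejection region: χ² < 22.106 or χ² > 55.668
Decision: fail to reject H₀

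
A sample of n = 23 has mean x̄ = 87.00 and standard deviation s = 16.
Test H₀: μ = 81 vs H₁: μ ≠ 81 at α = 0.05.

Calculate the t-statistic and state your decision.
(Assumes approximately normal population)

df = n - 1 = 22
SE = s/√n = 16/√23 = 3.3362
t = (x̄ - μ₀)/SE = (87.00 - 81)/3.3362 = 1.7985
Critical value: t_{0.025,22} = ±2.074
p-value ≈ 0.0858
Decision: fail to reject H₀

Answer: t = 1.7985, fail to reject H₀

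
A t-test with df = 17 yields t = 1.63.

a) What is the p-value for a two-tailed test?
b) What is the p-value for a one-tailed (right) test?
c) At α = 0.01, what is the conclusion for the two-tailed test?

Using t-distribution with df = 17:
a) Two-tailed: p = 2×P(T > 1.63) = 0.1215
b) One-tailed: p = P(T > 1.63) = 0.0607
c) 0.1215 ≥ 0.01, fail to reject H₀

Answer: a) 0.1215, b) 0.0607, c) fail to reject H₀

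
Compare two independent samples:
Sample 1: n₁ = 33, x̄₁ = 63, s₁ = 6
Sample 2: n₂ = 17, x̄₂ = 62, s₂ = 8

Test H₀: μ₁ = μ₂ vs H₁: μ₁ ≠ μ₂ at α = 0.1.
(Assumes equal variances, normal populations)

Pooled variance: s²_p = [32×6² + 16×8²]/(48) = 45.3333
s_p = 6.7330
SE = s_p×√(1/n₁ + 1/n₂) = 6.7330×√(1/33 + 1/17) = 2.0101
t = (x̄₁ - x̄₂)/SE = (63 - 62)/2.0101 = 0.4975
df = 48, t-critical = ±1.677
Decision: fail to reject H₀

Answer: t = 0.4975, fail to reject H₀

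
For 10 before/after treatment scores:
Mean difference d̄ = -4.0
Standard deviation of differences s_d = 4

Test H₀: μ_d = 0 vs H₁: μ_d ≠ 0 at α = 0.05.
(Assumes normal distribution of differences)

Answer: t = -3.1623, reject H₀

Derivation:
df = n - 1 = 9
SE = s_d/√n = 4/√10 = 1.2649
t = d̄/SE = -4.0/1.2649 = -3.1623
Critical value: t_{0.025,9} = ±2.262
p-value ≈ 0.0115
Decision: reject H₀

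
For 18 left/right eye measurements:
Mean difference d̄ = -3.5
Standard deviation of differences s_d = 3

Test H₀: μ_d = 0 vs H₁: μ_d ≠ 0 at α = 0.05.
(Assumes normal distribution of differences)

Answer: t = -4.9498, reject H₀

Derivation:
df = n - 1 = 17
SE = s_d/√n = 3/√18 = 0.7071
t = d̄/SE = -3.5/0.7071 = -4.9498
Critical value: t_{0.025,17} = ±2.110
p-value ≈ 0.0001
Decision: reject H₀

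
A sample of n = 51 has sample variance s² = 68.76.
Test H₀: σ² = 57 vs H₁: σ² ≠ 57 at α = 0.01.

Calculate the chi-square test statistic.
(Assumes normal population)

Answer: χ² = 60.3158, fail to reject H₀

Derivation:
df = n - 1 = 50
χ² = (n-1)s²/σ₀² = 50×68.76/57 = 60.3158
Critical values: χ²_{0.995,50} = 27.991, χ²_{0.005,50} = 79.490
Rejection region: χ² < 27.991 or χ² > 79.490
Decision: fail to reject H₀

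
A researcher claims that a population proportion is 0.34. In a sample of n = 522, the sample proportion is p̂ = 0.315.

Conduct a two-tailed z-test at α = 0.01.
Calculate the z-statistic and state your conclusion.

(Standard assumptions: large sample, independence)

Answer: z = -1.2057, fail to reject H₀

Derivation:
H₀: p = 0.34, H₁: p ≠ 0.34
Standard error: SE = √(p₀(1-p₀)/n) = √(0.34×0.66/522) = 0.020734
z-statistic: z = (p̂ - p₀)/SE = (0.315 - 0.34)/0.020734 = -1.2057
Critical value: z_0.005 = ±2.576
p-value = 0.2279
Decision: fail to reject H₀ at α = 0.01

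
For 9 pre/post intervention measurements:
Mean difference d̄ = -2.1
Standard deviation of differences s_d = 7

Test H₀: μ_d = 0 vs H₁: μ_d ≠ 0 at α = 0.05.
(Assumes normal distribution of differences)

df = n - 1 = 8
SE = s_d/√n = 7/√9 = 2.3333
t = d̄/SE = -2.1/2.3333 = -0.9000
Critical value: t_{0.025,8} = ±2.306
p-value ≈ 0.3944
Decision: fail to reject H₀

Answer: t = -0.9000, fail to reject H₀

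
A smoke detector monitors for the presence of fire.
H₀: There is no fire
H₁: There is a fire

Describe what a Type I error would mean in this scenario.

Answer: The alarm sounds when there is no fire (false alarm)

Derivation:
Type I error (α): Rejecting H₀ when H₀ is true
Type II error (β): Failing to reject H₀ when H₁ is true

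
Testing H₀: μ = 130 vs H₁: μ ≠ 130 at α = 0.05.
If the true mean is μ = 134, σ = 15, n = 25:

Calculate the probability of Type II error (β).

Answer: β ≈ 0.7341

Derivation:
SE = σ/√n = 15/√25 = 3.0000
Critical values: μ₀ ± z_0.025×SE = 130 ± 1.960×3.0000
Acceptance region: (124.1200, 135.8800)
Under H₁ (μ = 134): z_high = (135.8800 - 134)/3.0000 = 0.6267, z_low = (124.1200 - 134)/3.0000 = -3.2933
β = P(not reject | H₁) = Φ(0.6267) - Φ(-3.2933) ≈ 0.7341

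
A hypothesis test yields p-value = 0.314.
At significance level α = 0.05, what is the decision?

Answer: fail to reject H₀

Derivation:
Compare p-value to α:
0.314 ≥ 0.05
Decision: fail to reject H₀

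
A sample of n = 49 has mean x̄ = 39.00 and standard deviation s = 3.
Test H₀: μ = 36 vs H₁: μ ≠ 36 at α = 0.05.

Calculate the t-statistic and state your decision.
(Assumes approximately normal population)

df = n - 1 = 48
SE = s/√n = 3/√49 = 0.4286
t = (x̄ - μ₀)/SE = (39.00 - 36)/0.4286 = 6.9995
Critical value: t_{0.025,48} = ±2.011
p-value < 0.0001
Decision: reject H₀

Answer: t = 6.9995, reject H₀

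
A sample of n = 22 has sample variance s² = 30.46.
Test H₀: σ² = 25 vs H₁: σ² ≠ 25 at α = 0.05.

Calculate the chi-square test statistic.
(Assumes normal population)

Answer: χ² = 25.5864, fail to reject H₀

Derivation:
df = n - 1 = 21
χ² = (n-1)s²/σ₀² = 21×30.46/25 = 25.5864
Critical values: χ²_{0.975,21} = 10.283, χ²_{0.025,21} = 35.479
Rejection region: χ² < 10.283 or χ² > 35.479
Decision: fail to reject H₀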